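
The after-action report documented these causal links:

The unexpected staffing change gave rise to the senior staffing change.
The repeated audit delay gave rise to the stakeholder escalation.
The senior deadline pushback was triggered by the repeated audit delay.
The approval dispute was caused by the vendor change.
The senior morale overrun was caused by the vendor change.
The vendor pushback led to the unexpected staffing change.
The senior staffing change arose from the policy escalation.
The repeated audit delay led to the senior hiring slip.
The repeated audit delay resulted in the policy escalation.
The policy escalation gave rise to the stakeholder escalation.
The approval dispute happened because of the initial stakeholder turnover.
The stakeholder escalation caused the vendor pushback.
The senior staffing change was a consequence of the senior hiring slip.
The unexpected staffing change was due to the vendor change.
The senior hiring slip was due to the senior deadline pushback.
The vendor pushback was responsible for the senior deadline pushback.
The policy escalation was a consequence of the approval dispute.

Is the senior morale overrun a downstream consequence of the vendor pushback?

The vendor pushback leads to the senior deadline pushback, the senior hiring slip, the unexpected staffing change, the senior staffing change; the senior morale overrun is not among them.

No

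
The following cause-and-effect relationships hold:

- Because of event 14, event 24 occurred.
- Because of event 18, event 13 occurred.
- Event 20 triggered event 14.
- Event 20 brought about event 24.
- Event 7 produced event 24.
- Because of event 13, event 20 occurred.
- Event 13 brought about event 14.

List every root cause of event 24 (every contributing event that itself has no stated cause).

Tracing upstream from event 24: event 24 ← event 20 ← event 13 ← event 18.
A separate upstream branch: event 24 ← event 7.
Each of those chain origins has no stated cause.

event 18, event 7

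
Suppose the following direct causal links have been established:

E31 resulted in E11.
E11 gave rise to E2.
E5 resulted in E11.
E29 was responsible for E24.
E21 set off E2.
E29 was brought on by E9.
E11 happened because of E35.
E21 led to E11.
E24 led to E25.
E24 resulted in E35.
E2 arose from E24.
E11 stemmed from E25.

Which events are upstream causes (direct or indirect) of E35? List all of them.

Immediate cause of E35: E24.
Further upstream: E9, E29.

E24, E29, E9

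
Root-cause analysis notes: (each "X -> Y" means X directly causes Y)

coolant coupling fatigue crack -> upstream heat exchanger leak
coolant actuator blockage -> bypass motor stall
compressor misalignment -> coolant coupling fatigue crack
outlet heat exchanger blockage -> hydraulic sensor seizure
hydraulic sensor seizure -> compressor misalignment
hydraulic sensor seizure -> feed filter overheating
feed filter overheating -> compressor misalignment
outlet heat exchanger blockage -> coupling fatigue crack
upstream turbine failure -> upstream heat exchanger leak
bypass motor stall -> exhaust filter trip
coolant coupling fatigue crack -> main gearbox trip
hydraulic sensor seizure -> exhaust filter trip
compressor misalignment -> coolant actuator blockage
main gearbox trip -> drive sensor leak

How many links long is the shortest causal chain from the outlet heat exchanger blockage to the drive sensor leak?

5

Shortest chain: the outlet heat exchanger blockage → the hydraulic sensor seizure → the compressor misalignment → the coolant coupling fatigue crack → the main gearbox trip → the drive sensor leak.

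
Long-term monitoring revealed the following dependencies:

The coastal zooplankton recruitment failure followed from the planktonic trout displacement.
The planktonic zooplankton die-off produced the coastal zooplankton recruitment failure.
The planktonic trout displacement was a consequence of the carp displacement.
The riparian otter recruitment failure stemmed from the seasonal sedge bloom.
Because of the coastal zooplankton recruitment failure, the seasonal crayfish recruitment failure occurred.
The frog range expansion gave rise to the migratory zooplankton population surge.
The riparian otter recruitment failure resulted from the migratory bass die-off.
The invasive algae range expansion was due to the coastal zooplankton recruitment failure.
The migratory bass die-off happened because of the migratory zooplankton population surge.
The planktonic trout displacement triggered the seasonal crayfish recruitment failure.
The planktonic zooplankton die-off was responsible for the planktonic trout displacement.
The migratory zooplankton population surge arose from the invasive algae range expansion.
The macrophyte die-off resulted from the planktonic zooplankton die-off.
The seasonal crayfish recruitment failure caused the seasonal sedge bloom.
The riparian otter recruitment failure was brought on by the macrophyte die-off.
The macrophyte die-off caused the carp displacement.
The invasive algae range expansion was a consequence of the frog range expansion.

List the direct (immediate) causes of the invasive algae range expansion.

the coastal zooplankton recruitment failure, the frog range expansion

Upstream contributors include the planktonic zooplankton die-off, the macrophyte die-off, the carp displacement, the planktonic trout displacement, but only the coastal zooplankton recruitment failure, the frog range expansion feed directly into the invasive algae range expansion.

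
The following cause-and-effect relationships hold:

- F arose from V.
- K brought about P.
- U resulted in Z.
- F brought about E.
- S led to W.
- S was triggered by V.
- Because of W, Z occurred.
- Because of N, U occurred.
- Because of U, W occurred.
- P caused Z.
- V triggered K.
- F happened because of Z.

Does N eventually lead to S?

N leads to U, W, Z, F, E; S is not among them.

No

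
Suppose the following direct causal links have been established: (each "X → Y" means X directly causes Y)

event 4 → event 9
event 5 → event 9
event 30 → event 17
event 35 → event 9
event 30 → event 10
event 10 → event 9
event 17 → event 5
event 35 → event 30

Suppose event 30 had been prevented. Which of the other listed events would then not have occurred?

event 10, event 17, event 5

Downstream of event 30: event 17, event 5, event 10, event 9.
Of those, still caused via another path: event 9.
The remainder have no surviving cause.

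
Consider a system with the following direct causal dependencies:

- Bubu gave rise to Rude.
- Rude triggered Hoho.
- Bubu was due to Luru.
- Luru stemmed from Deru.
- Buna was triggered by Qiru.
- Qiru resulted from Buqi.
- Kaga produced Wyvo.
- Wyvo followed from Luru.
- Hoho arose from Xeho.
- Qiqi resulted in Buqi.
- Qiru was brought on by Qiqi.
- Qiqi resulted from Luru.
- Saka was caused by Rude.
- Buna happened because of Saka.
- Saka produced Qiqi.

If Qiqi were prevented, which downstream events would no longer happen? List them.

Downstream of Qiqi: Buqi, Qiru, Buna.
Of those, still caused via another path: Buna.
The remainder have no surviving cause.

Buqi, Qiru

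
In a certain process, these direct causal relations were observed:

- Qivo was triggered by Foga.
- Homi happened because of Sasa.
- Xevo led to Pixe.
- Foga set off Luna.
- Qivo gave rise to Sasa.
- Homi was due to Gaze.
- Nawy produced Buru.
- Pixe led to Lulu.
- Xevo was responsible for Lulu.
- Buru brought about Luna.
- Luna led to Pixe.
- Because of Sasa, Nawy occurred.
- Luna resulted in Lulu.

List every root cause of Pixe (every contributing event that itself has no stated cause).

Tracing upstream from Pixe: Pixe ← Luna ← Foga.
A separate upstream branch: Pixe ← Xevo.
Each of those chain origins has no stated cause.

Foga, Xevo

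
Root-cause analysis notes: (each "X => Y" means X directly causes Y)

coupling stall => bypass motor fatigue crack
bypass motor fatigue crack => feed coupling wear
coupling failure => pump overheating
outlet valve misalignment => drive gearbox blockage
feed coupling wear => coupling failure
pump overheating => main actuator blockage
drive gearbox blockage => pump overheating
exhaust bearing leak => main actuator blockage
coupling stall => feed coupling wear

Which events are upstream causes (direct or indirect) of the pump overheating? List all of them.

the bypass motor fatigue crack, the coupling failure, the coupling stall, the drive gearbox blockage, the feed coupling wear, the outlet valve misalignment

Immediate causes of the pump overheating: the coupling failure, the drive gearbox blockage.
Further upstream: the coupling stall, the bypass motor fatigue crack, the feed coupling wear, the outlet valve misalignment.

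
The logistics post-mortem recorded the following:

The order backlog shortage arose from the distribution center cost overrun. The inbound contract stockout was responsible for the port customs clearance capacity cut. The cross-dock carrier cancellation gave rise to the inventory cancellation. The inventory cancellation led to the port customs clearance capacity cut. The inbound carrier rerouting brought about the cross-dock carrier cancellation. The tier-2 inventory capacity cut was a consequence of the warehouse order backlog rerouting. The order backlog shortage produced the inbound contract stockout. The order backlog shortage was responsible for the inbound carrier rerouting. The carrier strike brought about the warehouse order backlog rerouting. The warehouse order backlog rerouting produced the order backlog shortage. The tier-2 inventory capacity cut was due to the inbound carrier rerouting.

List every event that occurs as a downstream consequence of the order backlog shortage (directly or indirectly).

Direct effects: the inbound carrier rerouting, the inbound contract stockout.
2 steps out: the cross-dock carrier cancellation, the tier-2 inventory capacity cut, the port customs clearance capacity cut.
3 steps out: the inventory cancellation.
Not reachable from it: the carrier strike, the warehouse order backlog rerouting, the distribution center cost overrun.

the cross-dock carrier cancellation, the inbound carrier rerouting, the inbound contract stockout, the inventory cancellation, the port customs clearance capacity cut, the tier-2 inventory capacity cut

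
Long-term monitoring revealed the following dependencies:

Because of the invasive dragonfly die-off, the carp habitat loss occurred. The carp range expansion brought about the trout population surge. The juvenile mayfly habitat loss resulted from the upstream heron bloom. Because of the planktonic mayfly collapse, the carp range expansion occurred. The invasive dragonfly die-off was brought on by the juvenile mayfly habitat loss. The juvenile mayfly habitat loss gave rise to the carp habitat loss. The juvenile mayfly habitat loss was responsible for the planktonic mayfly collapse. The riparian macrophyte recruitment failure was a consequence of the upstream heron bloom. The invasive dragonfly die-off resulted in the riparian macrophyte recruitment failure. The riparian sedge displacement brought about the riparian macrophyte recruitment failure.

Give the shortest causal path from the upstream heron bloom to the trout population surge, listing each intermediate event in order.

the upstream heron bloom → the juvenile mayfly habitat loss → the planktonic mayfly collapse → the carp range expansion → the trout population surge

the upstream heron bloom → the juvenile mayfly habitat loss
the juvenile mayfly habitat loss → the planktonic mayfly collapse
the planktonic mayfly collapse → the carp range expansion
the carp range expansion → the trout population surge
Length: 4 steps.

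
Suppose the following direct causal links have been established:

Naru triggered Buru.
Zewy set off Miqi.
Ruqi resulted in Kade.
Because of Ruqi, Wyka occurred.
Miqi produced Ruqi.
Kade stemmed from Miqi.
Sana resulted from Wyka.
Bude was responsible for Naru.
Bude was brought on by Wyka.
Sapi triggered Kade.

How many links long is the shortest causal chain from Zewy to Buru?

6

Shortest chain: Zewy → Miqi → Ruqi → Wyka → Bude → Naru → Buru.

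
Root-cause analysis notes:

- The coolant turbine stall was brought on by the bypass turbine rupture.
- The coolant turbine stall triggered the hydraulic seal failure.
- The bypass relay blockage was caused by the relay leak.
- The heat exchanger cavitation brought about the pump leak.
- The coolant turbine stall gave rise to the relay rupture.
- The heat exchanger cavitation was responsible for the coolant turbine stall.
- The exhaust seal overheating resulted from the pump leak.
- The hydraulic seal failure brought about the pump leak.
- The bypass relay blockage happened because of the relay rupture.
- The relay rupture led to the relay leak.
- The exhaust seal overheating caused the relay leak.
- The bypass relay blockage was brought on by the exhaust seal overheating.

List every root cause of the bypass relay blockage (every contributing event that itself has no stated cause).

the bypass turbine rupture, the heat exchanger cavitation

Tracing upstream from the bypass relay blockage: the bypass relay blockage ← the relay rupture ← the coolant turbine stall ← the heat exchanger cavitation.
A separate upstream branch: the bypass relay blockage ← the relay rupture ← the coolant turbine stall ← the bypass turbine rupture.
Each of those chain origins has no stated cause.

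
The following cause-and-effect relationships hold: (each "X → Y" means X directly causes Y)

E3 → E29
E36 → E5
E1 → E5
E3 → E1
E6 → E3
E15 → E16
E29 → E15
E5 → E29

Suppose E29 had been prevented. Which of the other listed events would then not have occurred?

E15, E16

Downstream of E29: E15, E16.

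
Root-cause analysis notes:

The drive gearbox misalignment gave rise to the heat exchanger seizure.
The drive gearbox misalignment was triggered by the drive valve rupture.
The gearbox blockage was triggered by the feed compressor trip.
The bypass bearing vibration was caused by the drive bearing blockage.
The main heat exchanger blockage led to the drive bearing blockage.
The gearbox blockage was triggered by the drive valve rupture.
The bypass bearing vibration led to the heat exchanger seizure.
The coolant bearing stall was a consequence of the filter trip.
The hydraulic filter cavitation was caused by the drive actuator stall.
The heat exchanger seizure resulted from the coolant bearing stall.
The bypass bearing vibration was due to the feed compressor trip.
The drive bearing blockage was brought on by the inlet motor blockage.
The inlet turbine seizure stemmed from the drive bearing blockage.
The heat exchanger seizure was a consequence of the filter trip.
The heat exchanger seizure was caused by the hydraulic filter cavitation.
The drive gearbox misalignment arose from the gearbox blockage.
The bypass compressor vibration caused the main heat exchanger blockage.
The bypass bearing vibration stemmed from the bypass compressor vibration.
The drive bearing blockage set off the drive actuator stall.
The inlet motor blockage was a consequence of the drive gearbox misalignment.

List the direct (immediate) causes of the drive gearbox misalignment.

Upstream contributors include the feed compressor trip, but only the drive valve rupture, the gearbox blockage feed directly into the drive gearbox misalignment.

the drive valve rupture, the gearbox blockage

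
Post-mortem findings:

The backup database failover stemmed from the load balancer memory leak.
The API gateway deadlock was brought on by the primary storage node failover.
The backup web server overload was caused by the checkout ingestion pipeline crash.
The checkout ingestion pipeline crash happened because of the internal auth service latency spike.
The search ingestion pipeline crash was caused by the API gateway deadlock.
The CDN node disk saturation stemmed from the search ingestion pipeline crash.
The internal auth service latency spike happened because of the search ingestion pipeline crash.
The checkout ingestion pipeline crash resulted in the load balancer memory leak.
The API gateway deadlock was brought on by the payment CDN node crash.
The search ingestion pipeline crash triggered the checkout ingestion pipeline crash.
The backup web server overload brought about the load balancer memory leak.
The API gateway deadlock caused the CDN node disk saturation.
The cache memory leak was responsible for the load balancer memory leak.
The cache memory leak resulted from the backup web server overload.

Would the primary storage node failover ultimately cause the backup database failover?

Yes

There is a causal chain: the primary storage node failover → the API gateway deadlock → the search ingestion pipeline crash → the checkout ingestion pipeline crash → the load balancer memory leak → the backup database failover.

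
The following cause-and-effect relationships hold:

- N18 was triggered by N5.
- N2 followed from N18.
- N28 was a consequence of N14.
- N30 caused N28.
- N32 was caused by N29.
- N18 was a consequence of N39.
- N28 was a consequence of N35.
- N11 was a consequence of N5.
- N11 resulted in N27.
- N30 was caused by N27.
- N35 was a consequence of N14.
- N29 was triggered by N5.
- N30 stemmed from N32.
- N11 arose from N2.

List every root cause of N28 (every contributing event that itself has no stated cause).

N14, N39, N5

Tracing upstream from N28: N28 ← N30 ← N32 ← N29 ← N5.
A separate upstream branch: N28 ← N30 ← N27 ← N11 ← N2 ← N18 ← N39.
A separate upstream branch: N28 ← N14.
Each of those chain origins has no stated cause.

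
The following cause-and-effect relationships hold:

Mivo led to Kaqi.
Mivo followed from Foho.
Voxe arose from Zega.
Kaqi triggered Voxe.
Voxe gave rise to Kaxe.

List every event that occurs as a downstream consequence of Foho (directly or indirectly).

Direct effects: Mivo.
2 steps out: Kaqi.
3 steps out: Voxe.
4 steps out: Kaxe.
Not reachable from it: Zega.

Kaqi, Kaxe, Mivo, Voxe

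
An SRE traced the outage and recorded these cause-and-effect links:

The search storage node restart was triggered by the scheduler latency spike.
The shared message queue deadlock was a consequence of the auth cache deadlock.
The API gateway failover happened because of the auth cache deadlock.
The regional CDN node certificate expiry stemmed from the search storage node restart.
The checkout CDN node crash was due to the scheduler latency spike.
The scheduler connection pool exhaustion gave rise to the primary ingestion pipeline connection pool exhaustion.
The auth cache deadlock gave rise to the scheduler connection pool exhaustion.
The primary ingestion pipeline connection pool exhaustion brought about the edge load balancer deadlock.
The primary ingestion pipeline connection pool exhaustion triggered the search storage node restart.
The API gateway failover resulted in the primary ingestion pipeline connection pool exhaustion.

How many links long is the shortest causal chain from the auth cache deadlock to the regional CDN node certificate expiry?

4

Shortest chain: the auth cache deadlock → the scheduler connection pool exhaustion → the primary ingestion pipeline connection pool exhaustion → the search storage node restart → the regional CDN node certificate expiry.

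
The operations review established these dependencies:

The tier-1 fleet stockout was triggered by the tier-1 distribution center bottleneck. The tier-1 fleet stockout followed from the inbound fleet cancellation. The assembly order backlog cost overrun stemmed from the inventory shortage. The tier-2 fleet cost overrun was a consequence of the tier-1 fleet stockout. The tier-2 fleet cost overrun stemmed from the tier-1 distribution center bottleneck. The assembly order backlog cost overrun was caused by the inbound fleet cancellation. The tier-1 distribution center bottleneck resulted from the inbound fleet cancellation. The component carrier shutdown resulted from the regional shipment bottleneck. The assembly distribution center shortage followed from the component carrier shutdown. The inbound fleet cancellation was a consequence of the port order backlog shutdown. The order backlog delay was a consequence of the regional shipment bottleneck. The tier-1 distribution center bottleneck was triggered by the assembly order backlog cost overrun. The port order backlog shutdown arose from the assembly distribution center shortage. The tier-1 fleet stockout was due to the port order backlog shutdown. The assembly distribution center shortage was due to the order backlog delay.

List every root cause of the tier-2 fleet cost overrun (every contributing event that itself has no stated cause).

Tracing upstream from the tier-2 fleet cost overrun: the tier-2 fleet cost overrun ← the tier-1 fleet stockout ← the port order backlog shutdown ← the assembly distribution center shortage ← the order backlog delay ← the regional shipment bottleneck.
A separate upstream branch: the tier-2 fleet cost overrun ← the tier-1 distribution center bottleneck ← the assembly order backlog cost overrun ← the inventory shortage.
Each of those chain origins has no stated cause.

the inventory shortage, the regional shipment bottleneck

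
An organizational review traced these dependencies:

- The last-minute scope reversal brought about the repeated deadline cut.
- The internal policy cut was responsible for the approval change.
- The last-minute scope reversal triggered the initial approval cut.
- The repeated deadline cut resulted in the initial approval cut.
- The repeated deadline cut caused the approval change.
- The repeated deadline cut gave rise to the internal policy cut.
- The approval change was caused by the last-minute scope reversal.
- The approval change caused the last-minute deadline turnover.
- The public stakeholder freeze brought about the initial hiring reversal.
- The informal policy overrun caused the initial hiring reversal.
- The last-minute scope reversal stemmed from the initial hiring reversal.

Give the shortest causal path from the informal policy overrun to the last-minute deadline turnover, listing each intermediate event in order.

the informal policy overrun → the initial hiring reversal
the initial hiring reversal → the last-minute scope reversal
the last-minute scope reversal → the approval change
the approval change → the last-minute deadline turnover
Length: 4 steps.

the informal policy overrun → the initial hiring reversal → the last-minute scope reversal → the approval change → the last-minute deadline turnover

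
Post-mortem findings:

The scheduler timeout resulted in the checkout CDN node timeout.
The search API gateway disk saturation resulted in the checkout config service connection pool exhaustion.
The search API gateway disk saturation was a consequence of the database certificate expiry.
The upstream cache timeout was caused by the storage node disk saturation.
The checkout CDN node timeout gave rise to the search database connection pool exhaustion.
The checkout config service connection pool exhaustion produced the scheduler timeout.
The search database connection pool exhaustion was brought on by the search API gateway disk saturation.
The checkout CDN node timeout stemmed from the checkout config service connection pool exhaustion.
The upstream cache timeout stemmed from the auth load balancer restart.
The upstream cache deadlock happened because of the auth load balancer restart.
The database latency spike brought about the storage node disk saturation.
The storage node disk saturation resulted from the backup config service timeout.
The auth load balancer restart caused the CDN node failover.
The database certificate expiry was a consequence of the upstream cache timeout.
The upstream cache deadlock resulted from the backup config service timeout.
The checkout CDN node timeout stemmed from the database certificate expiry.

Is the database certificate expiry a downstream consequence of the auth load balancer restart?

There is a causal chain: the auth load balancer restart → the upstream cache timeout → the database certificate expiry.

Yes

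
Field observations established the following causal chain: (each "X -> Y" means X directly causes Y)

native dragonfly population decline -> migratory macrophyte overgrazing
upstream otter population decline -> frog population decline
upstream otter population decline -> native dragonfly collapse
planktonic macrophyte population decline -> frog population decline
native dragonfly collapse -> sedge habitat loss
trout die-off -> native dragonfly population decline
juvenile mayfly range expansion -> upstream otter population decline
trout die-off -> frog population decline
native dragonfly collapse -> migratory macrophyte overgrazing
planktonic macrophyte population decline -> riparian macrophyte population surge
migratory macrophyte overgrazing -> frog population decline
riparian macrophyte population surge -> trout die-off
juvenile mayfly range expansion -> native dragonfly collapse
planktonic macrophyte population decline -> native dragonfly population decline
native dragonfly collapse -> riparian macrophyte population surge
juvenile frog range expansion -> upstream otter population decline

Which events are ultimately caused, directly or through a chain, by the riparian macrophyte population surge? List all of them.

Direct effects: the trout die-off.
2 steps out: the native dragonfly population decline, the frog population decline.
3 steps out: the migratory macrophyte overgrazing.
Not reachable from it: the juvenile mayfly range expansion, the juvenile frog range expansion, the planktonic macrophyte population decline, the upstream otter population decline, the native dragonfly collapse, the sedge habitat loss.

the frog population decline, the migratory macrophyte overgrazing, the native dragonfly population decline, the trout die-off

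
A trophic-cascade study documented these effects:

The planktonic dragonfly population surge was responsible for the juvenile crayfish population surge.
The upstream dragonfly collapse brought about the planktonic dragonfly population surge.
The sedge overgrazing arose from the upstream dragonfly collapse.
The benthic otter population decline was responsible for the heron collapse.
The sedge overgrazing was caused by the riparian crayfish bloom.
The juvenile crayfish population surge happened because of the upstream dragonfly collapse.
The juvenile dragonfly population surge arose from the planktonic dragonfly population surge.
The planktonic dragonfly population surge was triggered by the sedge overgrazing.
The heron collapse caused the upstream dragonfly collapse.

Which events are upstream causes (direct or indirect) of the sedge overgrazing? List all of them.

Immediate causes of the sedge overgrazing: the upstream dragonfly collapse, the riparian crayfish bloom.
Further upstream: the benthic otter population decline, the heron collapse.

the benthic otter population decline, the heron collapse, the riparian crayfish bloom, the upstream dragonfly collapse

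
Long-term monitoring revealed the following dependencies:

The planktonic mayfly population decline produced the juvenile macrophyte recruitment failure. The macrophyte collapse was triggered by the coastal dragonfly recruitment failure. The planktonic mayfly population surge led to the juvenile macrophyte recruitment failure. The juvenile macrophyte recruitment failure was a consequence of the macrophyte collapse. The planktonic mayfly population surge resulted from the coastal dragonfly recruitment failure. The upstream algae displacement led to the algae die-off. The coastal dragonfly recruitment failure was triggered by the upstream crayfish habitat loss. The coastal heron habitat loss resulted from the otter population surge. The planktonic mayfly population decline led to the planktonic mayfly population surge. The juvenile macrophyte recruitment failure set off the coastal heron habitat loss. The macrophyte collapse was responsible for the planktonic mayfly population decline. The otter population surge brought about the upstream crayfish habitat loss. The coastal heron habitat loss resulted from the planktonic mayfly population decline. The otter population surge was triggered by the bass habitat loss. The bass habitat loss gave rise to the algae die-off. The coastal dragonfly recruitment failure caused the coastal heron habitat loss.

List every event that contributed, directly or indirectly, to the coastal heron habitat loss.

Immediate causes of the coastal heron habitat loss: the otter population surge, the coastal dragonfly recruitment failure, the planktonic mayfly population decline, the juvenile macrophyte recruitment failure.
Further upstream: the bass habitat loss, the upstream crayfish habitat loss, the macrophyte collapse, the planktonic mayfly population surge.

the bass habitat loss, the coastal dragonfly recruitment failure, the juvenile macrophyte recruitment failure, the macrophyte collapse, the otter population surge, the planktonic mayfly population decline, the planktonic mayfly population surge, the upstream crayfish habitat loss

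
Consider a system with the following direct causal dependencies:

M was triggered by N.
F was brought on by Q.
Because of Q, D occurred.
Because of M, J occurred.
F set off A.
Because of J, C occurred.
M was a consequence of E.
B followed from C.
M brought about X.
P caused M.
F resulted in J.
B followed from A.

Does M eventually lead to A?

No

M leads to J, C, B, X; A is not among them.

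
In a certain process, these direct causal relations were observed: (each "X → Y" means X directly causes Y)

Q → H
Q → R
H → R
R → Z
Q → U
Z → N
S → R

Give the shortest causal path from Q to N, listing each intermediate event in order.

Q → R → Z → N

Q → R
R → Z
Z → N
Length: 3 steps.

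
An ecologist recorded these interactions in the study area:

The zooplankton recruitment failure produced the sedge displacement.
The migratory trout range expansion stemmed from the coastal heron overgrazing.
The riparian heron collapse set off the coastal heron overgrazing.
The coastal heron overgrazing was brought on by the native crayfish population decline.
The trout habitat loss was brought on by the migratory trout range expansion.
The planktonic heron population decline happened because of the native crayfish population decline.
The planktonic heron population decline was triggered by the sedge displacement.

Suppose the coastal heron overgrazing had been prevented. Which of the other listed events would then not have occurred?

Downstream of the coastal heron overgrazing: the migratory trout range expansion, the trout habitat loss.

the migratory trout range expansion, the trout habitat loss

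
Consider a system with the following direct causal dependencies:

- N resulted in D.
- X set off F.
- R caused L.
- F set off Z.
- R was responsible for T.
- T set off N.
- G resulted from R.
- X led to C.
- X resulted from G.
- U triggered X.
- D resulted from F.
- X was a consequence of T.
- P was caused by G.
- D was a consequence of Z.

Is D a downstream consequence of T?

Yes

There is a causal chain: T → N → D.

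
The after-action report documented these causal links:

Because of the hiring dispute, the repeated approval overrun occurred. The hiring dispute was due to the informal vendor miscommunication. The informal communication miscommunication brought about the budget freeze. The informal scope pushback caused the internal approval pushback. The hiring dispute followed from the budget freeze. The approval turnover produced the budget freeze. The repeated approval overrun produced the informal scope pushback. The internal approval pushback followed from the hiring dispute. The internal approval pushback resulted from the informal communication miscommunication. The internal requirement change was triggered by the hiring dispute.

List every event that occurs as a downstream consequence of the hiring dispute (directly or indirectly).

the informal scope pushback, the internal approval pushback, the internal requirement change, the repeated approval overrun

Direct effects: the repeated approval overrun, the internal requirement change, the internal approval pushback.
2 steps out: the informal scope pushback.
Not reachable from it: the informal vendor miscommunication, the approval turnover, the informal communication miscommunication, the budget freeze.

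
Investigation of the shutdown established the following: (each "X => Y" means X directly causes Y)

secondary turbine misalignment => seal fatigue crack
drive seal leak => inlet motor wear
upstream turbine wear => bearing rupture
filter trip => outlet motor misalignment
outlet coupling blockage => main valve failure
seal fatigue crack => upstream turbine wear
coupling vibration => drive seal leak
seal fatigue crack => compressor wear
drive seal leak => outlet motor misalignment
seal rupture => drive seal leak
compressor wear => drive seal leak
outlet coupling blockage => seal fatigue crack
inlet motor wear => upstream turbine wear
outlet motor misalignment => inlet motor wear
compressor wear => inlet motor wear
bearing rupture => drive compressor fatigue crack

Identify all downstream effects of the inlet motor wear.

the bearing rupture, the drive compressor fatigue crack, the upstream turbine wear

Direct effects: the upstream turbine wear.
2 steps out: the bearing rupture.
3 steps out: the drive compressor fatigue crack.
Not reachable from it: the outlet coupling blockage, the main valve failure, the coupling vibration, the secondary turbine misalignment, the seal rupture, the filter trip, the seal fatigue crack, the compressor wear, the drive seal leak, the outlet motor misalignment.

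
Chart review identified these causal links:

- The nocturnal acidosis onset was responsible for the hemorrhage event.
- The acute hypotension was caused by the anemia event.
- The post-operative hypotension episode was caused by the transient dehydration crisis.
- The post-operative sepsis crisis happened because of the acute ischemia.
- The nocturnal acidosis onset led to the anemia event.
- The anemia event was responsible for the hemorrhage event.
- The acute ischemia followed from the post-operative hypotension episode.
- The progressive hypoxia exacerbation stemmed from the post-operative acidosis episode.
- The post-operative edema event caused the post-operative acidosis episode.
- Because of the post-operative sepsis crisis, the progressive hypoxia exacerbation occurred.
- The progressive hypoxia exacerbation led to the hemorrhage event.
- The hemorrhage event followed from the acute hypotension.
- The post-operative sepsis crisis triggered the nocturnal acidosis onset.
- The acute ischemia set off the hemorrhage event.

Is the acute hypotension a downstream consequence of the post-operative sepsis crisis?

Yes

There is a causal chain: the post-operative sepsis crisis → the nocturnal acidosis onset → the anemia event → the acute hypotension.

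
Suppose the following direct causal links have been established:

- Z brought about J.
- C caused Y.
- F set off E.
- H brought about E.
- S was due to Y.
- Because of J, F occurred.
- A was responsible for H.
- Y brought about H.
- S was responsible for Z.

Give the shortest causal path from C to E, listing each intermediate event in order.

C → Y
Y → H
H → E
Length: 3 steps.

C → Y → H → E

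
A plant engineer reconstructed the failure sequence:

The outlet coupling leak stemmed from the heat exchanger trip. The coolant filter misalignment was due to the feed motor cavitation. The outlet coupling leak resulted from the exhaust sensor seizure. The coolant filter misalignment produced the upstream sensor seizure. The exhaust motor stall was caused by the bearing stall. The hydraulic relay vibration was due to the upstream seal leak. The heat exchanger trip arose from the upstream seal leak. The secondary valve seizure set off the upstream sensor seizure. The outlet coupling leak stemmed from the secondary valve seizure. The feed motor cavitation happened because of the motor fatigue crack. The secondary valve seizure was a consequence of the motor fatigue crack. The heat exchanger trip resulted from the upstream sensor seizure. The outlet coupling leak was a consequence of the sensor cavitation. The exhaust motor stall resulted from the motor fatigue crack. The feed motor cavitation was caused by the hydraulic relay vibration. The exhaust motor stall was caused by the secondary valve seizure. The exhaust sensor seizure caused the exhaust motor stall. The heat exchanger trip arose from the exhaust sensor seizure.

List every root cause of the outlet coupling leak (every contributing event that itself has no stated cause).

Tracing upstream from the outlet coupling leak: the outlet coupling leak ← the secondary valve seizure ← the motor fatigue crack.
A separate upstream branch: the outlet coupling leak ← the heat exchanger trip ← the upstream seal leak.
A separate upstream branch: the outlet coupling leak ← the exhaust sensor seizure.
A separate upstream branch: the outlet coupling leak ← the sensor cavitation.
Each of those chain origins has no stated cause.

the exhaust sensor seizure, the motor fatigue crack, the sensor cavitation, the upstream seal leak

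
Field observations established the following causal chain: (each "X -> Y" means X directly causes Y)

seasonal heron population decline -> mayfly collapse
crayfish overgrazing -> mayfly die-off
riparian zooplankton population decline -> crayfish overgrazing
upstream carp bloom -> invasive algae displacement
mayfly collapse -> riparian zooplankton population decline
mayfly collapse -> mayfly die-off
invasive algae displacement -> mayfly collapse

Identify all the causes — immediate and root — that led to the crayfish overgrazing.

Immediate cause of the crayfish overgrazing: the riparian zooplankton population decline.
Further upstream: the upstream carp bloom, the invasive algae displacement, the seasonal heron population decline, the mayfly collapse.

the invasive algae displacement, the mayfly collapse, the riparian zooplankton population decline, the seasonal heron population decline, the upstream carp bloom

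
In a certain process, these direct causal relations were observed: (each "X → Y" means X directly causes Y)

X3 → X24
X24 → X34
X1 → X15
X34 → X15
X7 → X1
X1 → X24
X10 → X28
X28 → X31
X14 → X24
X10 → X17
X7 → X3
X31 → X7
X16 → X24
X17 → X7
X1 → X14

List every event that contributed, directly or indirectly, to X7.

Immediate causes of X7: X17, X31.
Further upstream: X10, X28.

X10, X17, X28, X31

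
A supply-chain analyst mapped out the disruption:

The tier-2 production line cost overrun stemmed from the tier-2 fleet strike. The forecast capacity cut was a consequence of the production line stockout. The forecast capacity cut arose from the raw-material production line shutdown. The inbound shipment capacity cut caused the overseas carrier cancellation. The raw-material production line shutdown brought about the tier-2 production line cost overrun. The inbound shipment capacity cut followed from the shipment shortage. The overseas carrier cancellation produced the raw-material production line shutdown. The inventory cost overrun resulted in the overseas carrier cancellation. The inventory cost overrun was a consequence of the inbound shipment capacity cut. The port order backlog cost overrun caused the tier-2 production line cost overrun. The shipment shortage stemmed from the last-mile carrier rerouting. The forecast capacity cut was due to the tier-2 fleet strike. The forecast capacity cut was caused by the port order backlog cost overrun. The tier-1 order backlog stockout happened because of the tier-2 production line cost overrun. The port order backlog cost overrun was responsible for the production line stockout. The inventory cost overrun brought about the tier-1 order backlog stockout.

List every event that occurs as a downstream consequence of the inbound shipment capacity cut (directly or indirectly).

Direct effects: the inventory cost overrun, the overseas carrier cancellation.
2 steps out: the raw-material production line shutdown, the tier-1 order backlog stockout.
3 steps out: the tier-2 production line cost overrun, the forecast capacity cut.
Not reachable from it: the last-mile carrier rerouting, the shipment shortage, the port order backlog cost overrun, the tier-2 fleet strike, the production line stockout.

the forecast capacity cut, the inventory cost overrun, the overseas carrier cancellation, the raw-material production line shutdown, the tier-1 order backlog stockout, the tier-2 production line cost overrun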